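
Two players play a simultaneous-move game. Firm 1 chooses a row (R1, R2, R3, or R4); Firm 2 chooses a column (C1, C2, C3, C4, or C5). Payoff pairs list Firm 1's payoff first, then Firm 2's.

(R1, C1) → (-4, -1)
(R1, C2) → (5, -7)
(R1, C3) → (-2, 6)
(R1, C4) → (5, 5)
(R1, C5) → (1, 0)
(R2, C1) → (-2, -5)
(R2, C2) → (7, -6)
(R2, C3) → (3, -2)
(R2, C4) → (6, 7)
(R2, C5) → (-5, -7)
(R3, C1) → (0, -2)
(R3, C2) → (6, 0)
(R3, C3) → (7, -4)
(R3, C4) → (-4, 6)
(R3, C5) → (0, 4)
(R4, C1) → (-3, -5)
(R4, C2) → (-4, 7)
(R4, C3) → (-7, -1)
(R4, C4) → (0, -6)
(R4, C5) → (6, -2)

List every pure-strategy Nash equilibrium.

(R2, C4)

Find each player's best response to every opponent strategy; NE are the intersections.
Firm 1's best responses — vs C1: R3 (payoff 0); vs C2: R2 (payoff 7); vs C3: R3 (payoff 7); vs C4: R2 (payoff 6); vs C5: R4 (payoff 6).
Firm 2's best responses — vs R1: C3 (payoff 6); vs R2: C4 (payoff 7); vs R3: C4 (payoff 6); vs R4: C2 (payoff 7).
The only mutual best response is (R2, C4); neither player gains by switching there.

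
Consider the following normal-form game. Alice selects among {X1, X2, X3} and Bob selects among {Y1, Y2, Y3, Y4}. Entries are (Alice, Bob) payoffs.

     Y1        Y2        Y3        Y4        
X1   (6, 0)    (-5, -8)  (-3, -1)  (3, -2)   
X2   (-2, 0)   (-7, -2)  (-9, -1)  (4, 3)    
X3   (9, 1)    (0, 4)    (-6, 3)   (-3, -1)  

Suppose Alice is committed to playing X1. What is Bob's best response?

Y1

With Alice fixed at X1, Bob's payoffs are: Y1 → 0, Y2 → -8, Y3 → -1, Y4 → -2.
The maximum is 0, achieved by Y1.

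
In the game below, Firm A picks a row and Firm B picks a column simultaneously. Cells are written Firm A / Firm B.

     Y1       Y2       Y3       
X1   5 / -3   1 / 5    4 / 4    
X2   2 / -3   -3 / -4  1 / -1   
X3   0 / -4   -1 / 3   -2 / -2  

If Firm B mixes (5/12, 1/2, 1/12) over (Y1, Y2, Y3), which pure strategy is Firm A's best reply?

X1

Firm A's best reply maximizes expected payoff against the mix.
X1: (5/12)·5 + (1/2)·1 + (1/12)·4 = 35/12
X2: (5/12)·2 + (1/2)·(-3) + (1/12)·1 = -7/12
X3: (5/12)·0 + (1/2)·(-1) + (1/12)·(-2) = -2/3
Highest expected payoff is 35/12, from X1.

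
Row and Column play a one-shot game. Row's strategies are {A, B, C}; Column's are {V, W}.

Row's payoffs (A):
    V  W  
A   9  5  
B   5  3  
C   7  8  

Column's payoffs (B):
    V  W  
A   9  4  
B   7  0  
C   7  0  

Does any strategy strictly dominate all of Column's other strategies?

Check whether one of Column's strategies beats all alternatives regardless of what the opponent does.
V strictly dominates: vs A: 9 > 4; vs B: 7 > 0; vs C: 7 > 0.

V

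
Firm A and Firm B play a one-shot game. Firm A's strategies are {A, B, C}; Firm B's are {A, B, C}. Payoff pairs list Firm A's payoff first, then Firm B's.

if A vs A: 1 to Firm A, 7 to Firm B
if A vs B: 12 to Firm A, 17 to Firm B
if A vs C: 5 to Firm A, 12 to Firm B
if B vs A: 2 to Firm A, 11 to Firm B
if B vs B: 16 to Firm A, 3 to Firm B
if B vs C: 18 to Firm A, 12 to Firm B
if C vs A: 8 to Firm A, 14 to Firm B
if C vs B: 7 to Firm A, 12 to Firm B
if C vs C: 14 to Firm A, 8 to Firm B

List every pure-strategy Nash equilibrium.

(B, C) and (C, A)

Check mutual best responses: a cell is a NE iff neither player can gain by unilaterally deviating.
Firm A's best responses — vs A: C (payoff 8); vs B: B (payoff 16); vs C: B (payoff 18).
Firm B's best responses — vs A: B (payoff 17); vs B: C (payoff 12); vs C: A (payoff 14).
Mutual best responses occur at (B, C) and (C, A); at each, neither player gains by switching.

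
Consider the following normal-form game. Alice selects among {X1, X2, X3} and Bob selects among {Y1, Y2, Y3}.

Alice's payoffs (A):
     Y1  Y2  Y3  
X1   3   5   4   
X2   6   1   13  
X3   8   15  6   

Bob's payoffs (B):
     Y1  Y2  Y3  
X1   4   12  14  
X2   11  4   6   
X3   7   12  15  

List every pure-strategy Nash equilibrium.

Find each player's best response to every opponent strategy; NE are the intersections.
Alice's best responses — vs Y1: X3 (payoff 8); vs Y2: X3 (payoff 15); vs Y3: X2 (payoff 13).
Bob's best responses — vs X1: Y3 (payoff 14); vs X2: Y1 (payoff 11); vs X3: Y3 (payoff 15).
No cell has both players best-responding. For instance, Alice's best reply to Y2 is X3, but against X3 Bob prefers Y3 over Y2.

No pure-strategy Nash equilibrium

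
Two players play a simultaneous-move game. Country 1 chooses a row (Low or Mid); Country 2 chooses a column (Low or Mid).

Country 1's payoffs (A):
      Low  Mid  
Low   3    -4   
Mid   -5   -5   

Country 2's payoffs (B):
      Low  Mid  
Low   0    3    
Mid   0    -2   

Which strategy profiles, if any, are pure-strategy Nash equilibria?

A profile is a Nash equilibrium when each player is best-responding to the other.
Country 1's best responses — vs Low: Low (payoff 3); vs Mid: Low (payoff -4).
Country 2's best responses — vs Low: Mid (payoff 3); vs Mid: Low (payoff 0).
The only mutual best response is (Low, Mid); neither player gains by switching there.

(Low, Mid)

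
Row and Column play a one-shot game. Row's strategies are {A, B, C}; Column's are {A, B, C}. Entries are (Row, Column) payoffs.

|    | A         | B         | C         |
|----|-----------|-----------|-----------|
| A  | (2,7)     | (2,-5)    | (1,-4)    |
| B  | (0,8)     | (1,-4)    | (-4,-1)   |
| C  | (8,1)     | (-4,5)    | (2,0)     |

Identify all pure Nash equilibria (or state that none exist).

No pure-strategy Nash equilibrium

A profile is a Nash equilibrium when each player is best-responding to the other.
Row's best responses — vs A: C (payoff 8); vs B: A (payoff 2); vs C: C (payoff 2).
Column's best responses — vs A: A (payoff 7); vs B: A (payoff 8); vs C: B (payoff 5).
No cell has both players best-responding. For instance, Row's best reply to A is C, but against C Column prefers B over A.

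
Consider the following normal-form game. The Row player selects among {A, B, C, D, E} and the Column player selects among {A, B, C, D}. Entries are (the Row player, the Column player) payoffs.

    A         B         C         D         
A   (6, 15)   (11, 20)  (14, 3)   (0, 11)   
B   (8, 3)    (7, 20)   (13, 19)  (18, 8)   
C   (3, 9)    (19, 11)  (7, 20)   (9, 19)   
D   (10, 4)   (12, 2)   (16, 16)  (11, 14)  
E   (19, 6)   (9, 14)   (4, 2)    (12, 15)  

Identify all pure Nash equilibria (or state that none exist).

(D, C)

Check mutual best responses: a cell is a NE iff neither player can gain by unilaterally deviating.
The Row player's best responses — vs A: E (payoff 19); vs B: C (payoff 19); vs C: D (payoff 16); vs D: B (payoff 18).
The Column player's best responses — vs A: B (payoff 20); vs B: B (payoff 20); vs C: C (payoff 20); vs D: C (payoff 16); vs E: D (payoff 15).
The only mutual best response is (D, C); neither player gains by switching there.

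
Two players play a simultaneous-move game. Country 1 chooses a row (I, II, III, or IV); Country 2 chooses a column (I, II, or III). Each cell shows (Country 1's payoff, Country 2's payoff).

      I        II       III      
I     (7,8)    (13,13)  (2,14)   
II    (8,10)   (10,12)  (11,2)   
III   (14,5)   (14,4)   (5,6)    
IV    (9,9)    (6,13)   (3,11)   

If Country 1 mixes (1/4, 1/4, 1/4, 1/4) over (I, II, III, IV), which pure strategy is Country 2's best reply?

Compute Country 2's expected payoff from each pure strategy against the given mix.
I: (1/4)·8 + (1/4)·10 + (1/4)·5 + (1/4)·9 = 8
II: (1/4)·13 + (1/4)·12 + (1/4)·4 + (1/4)·13 = 21/2
III: (1/4)·14 + (1/4)·2 + (1/4)·6 + (1/4)·11 = 33/4
Highest expected payoff is 21/2, from II.

II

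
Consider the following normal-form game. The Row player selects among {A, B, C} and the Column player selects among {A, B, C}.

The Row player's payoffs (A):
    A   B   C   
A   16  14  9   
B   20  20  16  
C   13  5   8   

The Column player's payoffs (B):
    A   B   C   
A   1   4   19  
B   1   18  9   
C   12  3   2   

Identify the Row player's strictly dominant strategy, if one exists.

B

Check whether one of the Row player's strategies beats all alternatives regardless of what the opponent does.
B strictly dominates: vs A: 20 > each of {16, 13}; vs B: 20 > each of {14, 5}; vs C: 16 > each of {9, 8}.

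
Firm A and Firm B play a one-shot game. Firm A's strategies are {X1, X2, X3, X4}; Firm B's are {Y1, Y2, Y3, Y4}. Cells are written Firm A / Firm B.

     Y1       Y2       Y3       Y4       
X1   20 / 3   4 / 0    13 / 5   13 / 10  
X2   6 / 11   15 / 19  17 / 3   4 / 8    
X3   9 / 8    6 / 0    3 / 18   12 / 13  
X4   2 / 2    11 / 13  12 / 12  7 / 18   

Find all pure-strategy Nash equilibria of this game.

A profile is a Nash equilibrium when each player is best-responding to the other.
Firm A's best responses — vs Y1: X1 (payoff 20); vs Y2: X2 (payoff 15); vs Y3: X2 (payoff 17); vs Y4: X1 (payoff 13).
Firm B's best responses — vs X1: Y4 (payoff 10); vs X2: Y2 (payoff 19); vs X3: Y3 (payoff 18); vs X4: Y4 (payoff 18).
Mutual best responses occur at (X1, Y4) and (X2, Y2); at each, neither player gains by switching.

(X1, Y4) and (X2, Y2)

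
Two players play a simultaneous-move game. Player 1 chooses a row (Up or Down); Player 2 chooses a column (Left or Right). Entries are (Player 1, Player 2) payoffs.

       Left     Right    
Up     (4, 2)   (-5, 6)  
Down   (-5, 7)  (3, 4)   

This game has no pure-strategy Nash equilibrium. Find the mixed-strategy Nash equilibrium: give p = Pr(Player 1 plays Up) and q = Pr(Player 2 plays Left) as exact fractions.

p = 3/7, q = 8/17

In a mixed NE each player is indifferent between their pure strategies, so the opponent's mix sets the indifference.
Player 2 indifferent between Left and Right: p·2 + (1−p)·7 = p·6 + (1−p)·4 ⟹ 7 + (-5)p = 4 + 2p ⟹ p = 3/7.
Player 1 indifferent between Up and Down: q·4 + (1−q)·(-5) = q·(-5) + (1−q)·3 ⟹ (-5) + 9q = 3 + (-8)q ⟹ q = 8/17.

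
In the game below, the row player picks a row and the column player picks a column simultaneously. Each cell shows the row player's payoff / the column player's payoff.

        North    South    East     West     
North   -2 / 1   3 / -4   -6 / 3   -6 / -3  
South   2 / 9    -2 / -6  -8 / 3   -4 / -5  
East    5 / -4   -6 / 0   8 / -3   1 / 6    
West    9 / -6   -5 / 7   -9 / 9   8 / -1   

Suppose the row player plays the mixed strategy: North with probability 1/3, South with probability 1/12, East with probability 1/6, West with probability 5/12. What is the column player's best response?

Compute the column player's expected payoff from each pure strategy against the given mix.
North: (1/3)·1 + (1/12)·9 + (1/6)·(-4) + (5/12)·(-6) = -25/12
South: (1/3)·(-4) + (1/12)·(-6) + (1/6)·0 + (5/12)·7 = 13/12
East: (1/3)·3 + (1/12)·3 + (1/6)·(-3) + (5/12)·9 = 9/2
West: (1/3)·(-3) + (1/12)·(-5) + (1/6)·6 + (5/12)·(-1) = -5/6
Highest expected payoff is 9/2, from East.

East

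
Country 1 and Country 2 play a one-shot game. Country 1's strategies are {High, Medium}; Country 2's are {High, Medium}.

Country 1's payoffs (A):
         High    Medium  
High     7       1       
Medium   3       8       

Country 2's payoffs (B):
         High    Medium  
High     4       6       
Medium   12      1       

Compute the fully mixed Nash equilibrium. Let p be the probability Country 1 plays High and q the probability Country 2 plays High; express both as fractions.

p = 11/13, q = 7/11

Each player's mixing probability is pinned down by making the *other* player indifferent.
Country 2 indifferent between High and Medium: p·4 + (1−p)·12 = p·6 + (1−p)·1 ⟹ 12 + (-8)p = 1 + 5p ⟹ p = 11/13.
Country 1 indifferent between High and Medium: q·7 + (1−q)·1 = q·3 + (1−q)·8 ⟹ 1 + 6q = 8 + (-5)q ⟹ q = 7/11.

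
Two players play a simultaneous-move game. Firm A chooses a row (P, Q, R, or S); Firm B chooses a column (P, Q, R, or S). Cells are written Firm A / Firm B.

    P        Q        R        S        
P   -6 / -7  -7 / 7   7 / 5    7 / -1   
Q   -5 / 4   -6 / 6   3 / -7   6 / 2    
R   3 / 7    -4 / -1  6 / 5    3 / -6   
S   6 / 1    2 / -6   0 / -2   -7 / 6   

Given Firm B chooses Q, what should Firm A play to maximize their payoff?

S

With Firm B fixed at Q, Firm A's payoffs are: P → -7, Q → -6, R → -4, S → 2.
The maximum is 2, achieved by S.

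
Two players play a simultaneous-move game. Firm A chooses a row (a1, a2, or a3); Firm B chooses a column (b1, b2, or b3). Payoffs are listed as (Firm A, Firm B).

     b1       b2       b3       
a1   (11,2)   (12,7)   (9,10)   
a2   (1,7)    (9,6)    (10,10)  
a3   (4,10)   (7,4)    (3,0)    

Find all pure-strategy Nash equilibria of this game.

Find each player's best response to every opponent strategy; NE are the intersections.
Firm A's best responses — vs b1: a1 (payoff 11); vs b2: a1 (payoff 12); vs b3: a2 (payoff 10).
Firm B's best responses — vs a1: b3 (payoff 10); vs a2: b3 (payoff 10); vs a3: b1 (payoff 10).
The only mutual best response is (a2, b3); neither player gains by switching there.

(a2, b3)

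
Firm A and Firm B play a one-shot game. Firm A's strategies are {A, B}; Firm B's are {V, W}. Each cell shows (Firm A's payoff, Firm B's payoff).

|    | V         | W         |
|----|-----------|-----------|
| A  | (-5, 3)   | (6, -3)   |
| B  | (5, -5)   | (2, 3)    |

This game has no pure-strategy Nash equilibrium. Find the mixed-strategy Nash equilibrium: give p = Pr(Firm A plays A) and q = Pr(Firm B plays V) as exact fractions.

p = 4/7, q = 2/7

In a mixed NE each player is indifferent between their pure strategies, so the opponent's mix sets the indifference.
Firm B indifferent between V and W: p·3 + (1−p)·(-5) = p·(-3) + (1−p)·3 ⟹ (-5) + 8p = 3 + (-6)p ⟹ p = 4/7.
Firm A indifferent between A and B: q·(-5) + (1−q)·6 = q·5 + (1−q)·2 ⟹ 6 + (-11)q = 2 + 3q ⟹ q = 2/7.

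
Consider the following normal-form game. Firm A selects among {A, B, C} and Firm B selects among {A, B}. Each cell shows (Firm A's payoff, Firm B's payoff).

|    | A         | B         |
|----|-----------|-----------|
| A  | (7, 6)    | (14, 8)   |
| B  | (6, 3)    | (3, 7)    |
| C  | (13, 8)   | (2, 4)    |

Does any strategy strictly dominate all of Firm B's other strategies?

A strategy is strictly dominant if it gives Firm B a strictly higher payoff than every other strategy, against every choice by the opponent.
A is not dominant: against A, B gives 8 > 6.
B is not dominant: against C, A gives 8 > 4.
No single strategy is best against every opponent action.

None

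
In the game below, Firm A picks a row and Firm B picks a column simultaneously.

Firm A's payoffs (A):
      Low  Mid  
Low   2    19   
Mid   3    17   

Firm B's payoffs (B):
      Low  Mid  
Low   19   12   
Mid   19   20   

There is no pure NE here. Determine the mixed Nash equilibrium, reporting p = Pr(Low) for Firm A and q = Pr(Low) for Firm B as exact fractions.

Each player's mixing probability is pinned down by making the *other* player indifferent.
Firm B indifferent between Low and Mid: p·19 + (1−p)·19 = p·12 + (1−p)·20 ⟹ 19 + 0p = 20 + (-8)p ⟹ p = 1/8.
Firm A indifferent between Low and Mid: q·2 + (1−q)·19 = q·3 + (1−q)·17 ⟹ 19 + (-17)q = 17 + (-14)q ⟹ q = 2/3.

p = 1/8, q = 2/3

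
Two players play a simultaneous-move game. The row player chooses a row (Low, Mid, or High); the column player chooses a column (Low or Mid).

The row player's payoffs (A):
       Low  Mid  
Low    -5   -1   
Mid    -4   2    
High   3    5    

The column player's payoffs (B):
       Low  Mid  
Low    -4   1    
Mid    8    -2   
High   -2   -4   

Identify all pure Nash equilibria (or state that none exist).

Check mutual best responses: a cell is a NE iff neither player can gain by unilaterally deviating.
The row player's best responses — vs Low: High (payoff 3); vs Mid: High (payoff 5).
The column player's best responses — vs Low: Mid (payoff 1); vs Mid: Low (payoff 8); vs High: Low (payoff -2).
The only mutual best response is (High, Low); neither player gains by switching there.

(High, Low)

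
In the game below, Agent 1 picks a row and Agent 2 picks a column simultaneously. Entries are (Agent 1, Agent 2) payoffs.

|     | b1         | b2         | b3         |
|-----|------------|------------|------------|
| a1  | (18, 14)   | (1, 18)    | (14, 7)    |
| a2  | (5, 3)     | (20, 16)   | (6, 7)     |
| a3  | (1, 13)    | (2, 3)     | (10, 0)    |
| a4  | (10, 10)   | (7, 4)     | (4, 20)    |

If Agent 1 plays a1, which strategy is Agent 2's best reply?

b2

With Agent 1 fixed at a1, Agent 2's payoffs are: b1 → 14, b2 → 18, b3 → 7.
The maximum is 18, achieved by b2.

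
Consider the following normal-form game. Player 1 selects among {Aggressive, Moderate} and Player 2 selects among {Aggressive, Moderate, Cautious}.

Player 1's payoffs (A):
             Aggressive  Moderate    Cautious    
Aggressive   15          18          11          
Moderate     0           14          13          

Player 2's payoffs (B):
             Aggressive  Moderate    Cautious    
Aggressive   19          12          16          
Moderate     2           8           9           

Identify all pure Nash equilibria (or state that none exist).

(Aggressive, Aggressive) and (Moderate, Cautious)

A profile is a Nash equilibrium when each player is best-responding to the other.
Player 1's best responses — vs Aggressive: Aggressive (payoff 15); vs Moderate: Aggressive (payoff 18); vs Cautious: Moderate (payoff 13).
Player 2's best responses — vs Aggressive: Aggressive (payoff 19); vs Moderate: Cautious (payoff 9).
Mutual best responses occur at (Aggressive, Aggressive) and (Moderate, Cautious); at each, neither player gains by switching.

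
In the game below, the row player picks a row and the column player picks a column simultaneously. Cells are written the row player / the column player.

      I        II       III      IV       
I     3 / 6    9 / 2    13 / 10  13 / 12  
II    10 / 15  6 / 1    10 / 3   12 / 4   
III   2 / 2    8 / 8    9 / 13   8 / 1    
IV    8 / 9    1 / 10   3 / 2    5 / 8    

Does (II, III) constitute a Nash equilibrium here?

Holding the column player at III: the row player gets 10 from II but could get 13 by switching to I. The row player has a profitable deviation.

No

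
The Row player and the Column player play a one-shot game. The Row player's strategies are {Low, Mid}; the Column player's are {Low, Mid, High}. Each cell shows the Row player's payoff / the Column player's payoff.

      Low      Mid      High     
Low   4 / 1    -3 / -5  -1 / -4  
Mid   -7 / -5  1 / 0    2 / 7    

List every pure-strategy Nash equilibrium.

(Low, Low) and (Mid, High)

A profile is a Nash equilibrium when each player is best-responding to the other.
The Row player's best responses — vs Low: Low (payoff 4); vs Mid: Mid (payoff 1); vs High: Mid (payoff 2).
The Column player's best responses — vs Low: Low (payoff 1); vs Mid: High (payoff 7).
Mutual best responses occur at (Low, Low) and (Mid, High); at each, neither player gains by switching.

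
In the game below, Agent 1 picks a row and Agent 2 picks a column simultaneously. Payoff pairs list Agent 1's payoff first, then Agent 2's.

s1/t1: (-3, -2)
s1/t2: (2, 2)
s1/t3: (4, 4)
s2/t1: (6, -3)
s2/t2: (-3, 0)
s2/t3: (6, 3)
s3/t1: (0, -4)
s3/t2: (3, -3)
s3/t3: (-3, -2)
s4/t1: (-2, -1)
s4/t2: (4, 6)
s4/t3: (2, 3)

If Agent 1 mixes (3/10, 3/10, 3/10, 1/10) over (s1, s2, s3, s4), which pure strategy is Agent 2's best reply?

t3

Agent 2's best reply maximizes expected payoff against the mix.
t1: (3/10)·(-2) + (3/10)·(-3) + (3/10)·(-4) + (1/10)·(-1) = -14/5
t2: (3/10)·2 + (3/10)·0 + (3/10)·(-3) + (1/10)·6 = 3/10
t3: (3/10)·4 + (3/10)·3 + (3/10)·(-2) + (1/10)·3 = 9/5
Highest expected payoff is 9/5, from t3.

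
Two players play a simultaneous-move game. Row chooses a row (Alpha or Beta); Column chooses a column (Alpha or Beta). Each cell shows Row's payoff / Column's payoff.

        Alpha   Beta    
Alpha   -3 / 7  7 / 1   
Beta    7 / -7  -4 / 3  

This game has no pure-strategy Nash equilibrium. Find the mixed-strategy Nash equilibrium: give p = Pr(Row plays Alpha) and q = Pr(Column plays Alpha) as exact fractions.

p = 5/8, q = 11/21

Each player's mixing probability is pinned down by making the *other* player indifferent.
Column indifferent between Alpha and Beta: p·7 + (1−p)·(-7) = p·1 + (1−p)·3 ⟹ (-7) + 14p = 3 + (-2)p ⟹ p = 5/8.
Row indifferent between Alpha and Beta: q·(-3) + (1−q)·7 = q·7 + (1−q)·(-4) ⟹ 7 + (-10)q = (-4) + 11q ⟹ q = 11/21.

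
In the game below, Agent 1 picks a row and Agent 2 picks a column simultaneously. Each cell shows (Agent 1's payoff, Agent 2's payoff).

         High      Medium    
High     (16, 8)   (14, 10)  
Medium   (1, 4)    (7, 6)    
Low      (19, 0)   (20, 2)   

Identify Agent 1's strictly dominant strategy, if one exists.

Low

Check whether one of Agent 1's strategies beats all alternatives regardless of what the opponent does.
Low strictly dominates: vs High: 19 > each of {16, 1}; vs Medium: 20 > each of {14, 7}.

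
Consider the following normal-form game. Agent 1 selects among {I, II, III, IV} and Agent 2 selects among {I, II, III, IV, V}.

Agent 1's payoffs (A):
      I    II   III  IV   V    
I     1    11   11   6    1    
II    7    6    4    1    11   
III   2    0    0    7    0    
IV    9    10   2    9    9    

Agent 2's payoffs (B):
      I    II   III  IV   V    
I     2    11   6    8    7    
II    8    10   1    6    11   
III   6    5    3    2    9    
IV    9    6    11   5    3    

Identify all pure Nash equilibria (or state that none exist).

A profile is a Nash equilibrium when each player is best-responding to the other.
Agent 1's best responses — vs I: IV (payoff 9); vs II: I (payoff 11); vs III: I (payoff 11); vs IV: IV (payoff 9); vs V: II (payoff 11).
Agent 2's best responses — vs I: II (payoff 11); vs II: V (payoff 11); vs III: V (payoff 9); vs IV: III (payoff 11).
Mutual best responses occur at (I, II) and (II, V); at each, neither player gains by switching.

(I, II) and (II, V)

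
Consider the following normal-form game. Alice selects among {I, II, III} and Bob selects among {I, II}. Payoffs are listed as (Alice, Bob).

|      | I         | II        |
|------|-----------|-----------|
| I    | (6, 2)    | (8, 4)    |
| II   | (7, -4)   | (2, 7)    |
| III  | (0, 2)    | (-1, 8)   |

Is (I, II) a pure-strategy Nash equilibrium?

Holding Bob at II: Alice gets 8 from I, versus 2 from II, -1 from III. No profitable deviation for Alice.
Holding Alice at I: Bob gets 4 from II, versus 2 from I. No profitable deviation for Bob either.

Yes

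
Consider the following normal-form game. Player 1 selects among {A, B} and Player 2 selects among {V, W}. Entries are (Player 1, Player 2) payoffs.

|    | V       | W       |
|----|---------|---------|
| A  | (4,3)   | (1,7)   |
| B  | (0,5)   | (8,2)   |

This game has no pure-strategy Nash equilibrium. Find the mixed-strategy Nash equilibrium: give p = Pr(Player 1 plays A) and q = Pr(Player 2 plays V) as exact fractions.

Each player's mixing probability is pinned down by making the *other* player indifferent.
Player 2 indifferent between V and W: p·3 + (1−p)·5 = p·7 + (1−p)·2 ⟹ 5 + (-2)p = 2 + 5p ⟹ p = 3/7.
Player 1 indifferent between A and B: q·4 + (1−q)·1 = q·0 + (1−q)·8 ⟹ 1 + 3q = 8 + (-8)q ⟹ q = 7/11.

p = 3/7, q = 7/11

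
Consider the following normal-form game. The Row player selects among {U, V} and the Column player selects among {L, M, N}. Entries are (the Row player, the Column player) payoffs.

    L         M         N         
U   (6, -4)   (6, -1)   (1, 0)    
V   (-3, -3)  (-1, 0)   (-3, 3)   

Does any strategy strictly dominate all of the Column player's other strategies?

N

A strategy is strictly dominant if it gives the Column player a strictly higher payoff than every other strategy, against every choice by the opponent.
N strictly dominates: vs U: 0 > each of {-4, -1}; vs V: 3 > each of {-3, 0}.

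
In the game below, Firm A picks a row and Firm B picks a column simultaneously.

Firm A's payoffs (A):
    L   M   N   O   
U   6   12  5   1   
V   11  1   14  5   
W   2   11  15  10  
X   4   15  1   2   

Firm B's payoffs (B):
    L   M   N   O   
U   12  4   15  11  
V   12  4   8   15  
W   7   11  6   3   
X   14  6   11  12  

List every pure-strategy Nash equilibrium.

A profile is a Nash equilibrium when each player is best-responding to the other.
Firm A's best responses — vs L: V (payoff 11); vs M: X (payoff 15); vs N: W (payoff 15); vs O: W (payoff 10).
Firm B's best responses — vs U: N (payoff 15); vs V: O (payoff 15); vs W: M (payoff 11); vs X: L (payoff 14).
No cell has both players best-responding. For instance, Firm A's best reply to M is X, but against X Firm B prefers L over M.

None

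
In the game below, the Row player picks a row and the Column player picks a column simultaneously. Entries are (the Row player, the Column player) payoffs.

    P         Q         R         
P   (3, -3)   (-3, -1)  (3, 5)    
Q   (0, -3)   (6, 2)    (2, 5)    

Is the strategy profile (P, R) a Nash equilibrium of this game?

Holding the Column player at R: the Row player gets 3 from P, versus 2 from Q. No profitable deviation for the Row player.
Holding the Row player at P: the Column player gets 5 from R, versus -3 from P, -1 from Q. No profitable deviation for the Column player either.

Yes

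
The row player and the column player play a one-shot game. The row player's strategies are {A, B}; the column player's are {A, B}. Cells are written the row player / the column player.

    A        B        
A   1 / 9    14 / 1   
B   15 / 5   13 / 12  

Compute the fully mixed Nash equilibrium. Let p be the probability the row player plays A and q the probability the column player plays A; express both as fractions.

Each player's mixing probability is pinned down by making the *other* player indifferent.
The column player indifferent between A and B: p·9 + (1−p)·5 = p·1 + (1−p)·12 ⟹ 5 + 4p = 12 + (-11)p ⟹ p = 7/15.
The row player indifferent between A and B: q·1 + (1−q)·14 = q·15 + (1−q)·13 ⟹ 14 + (-13)q = 13 + 2q ⟹ q = 1/15.

p = 7/15, q = 1/15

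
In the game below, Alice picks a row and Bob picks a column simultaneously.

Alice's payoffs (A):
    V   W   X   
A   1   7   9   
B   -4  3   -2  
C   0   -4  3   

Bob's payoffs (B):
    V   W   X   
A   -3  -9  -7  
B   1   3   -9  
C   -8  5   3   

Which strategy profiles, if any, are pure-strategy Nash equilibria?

A profile is a Nash equilibrium when each player is best-responding to the other.
Alice's best responses — vs V: A (payoff 1); vs W: A (payoff 7); vs X: A (payoff 9).
Bob's best responses — vs A: V (payoff -3); vs B: W (payoff 3); vs C: W (payoff 5).
The only mutual best response is (A, V); neither player gains by switching there.

(A, V)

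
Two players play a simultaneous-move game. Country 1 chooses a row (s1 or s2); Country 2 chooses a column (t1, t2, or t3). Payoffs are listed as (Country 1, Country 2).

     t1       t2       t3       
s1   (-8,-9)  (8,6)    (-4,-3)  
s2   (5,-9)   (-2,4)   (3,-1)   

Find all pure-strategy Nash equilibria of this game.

(s1, t2)

Check mutual best responses: a cell is a NE iff neither player can gain by unilaterally deviating.
Country 1's best responses — vs t1: s2 (payoff 5); vs t2: s1 (payoff 8); vs t3: s2 (payoff 3).
Country 2's best responses — vs s1: t2 (payoff 6); vs s2: t2 (payoff 4).
The only mutual best response is (s1, t2); neither player gains by switching there.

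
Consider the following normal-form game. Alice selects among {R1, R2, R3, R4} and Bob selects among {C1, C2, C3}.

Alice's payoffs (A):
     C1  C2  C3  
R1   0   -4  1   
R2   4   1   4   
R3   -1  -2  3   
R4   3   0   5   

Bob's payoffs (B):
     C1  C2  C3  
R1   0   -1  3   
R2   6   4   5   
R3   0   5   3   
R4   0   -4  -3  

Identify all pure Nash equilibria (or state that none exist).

A profile is a Nash equilibrium when each player is best-responding to the other.
Alice's best responses — vs C1: R2 (payoff 4); vs C2: R2 (payoff 1); vs C3: R4 (payoff 5).
Bob's best responses — vs R1: C3 (payoff 3); vs R2: C1 (payoff 6); vs R3: C2 (payoff 5); vs R4: C1 (payoff 0).
The only mutual best response is (R2, C1); neither player gains by switching there.

(R2, C1)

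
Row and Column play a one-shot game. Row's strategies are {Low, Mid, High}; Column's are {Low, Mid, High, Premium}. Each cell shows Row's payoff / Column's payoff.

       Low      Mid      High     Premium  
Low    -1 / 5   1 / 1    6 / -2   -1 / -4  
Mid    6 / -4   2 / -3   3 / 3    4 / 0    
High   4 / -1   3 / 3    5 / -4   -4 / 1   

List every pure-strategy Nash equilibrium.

Find each player's best response to every opponent strategy; NE are the intersections.
Row's best responses — vs Low: Mid (payoff 6); vs Mid: High (payoff 3); vs High: Low (payoff 6); vs Premium: Mid (payoff 4).
Column's best responses — vs Low: Low (payoff 5); vs Mid: High (payoff 3); vs High: Mid (payoff 3).
The only mutual best response is (High, Mid); neither player gains by switching there.

(High, Mid)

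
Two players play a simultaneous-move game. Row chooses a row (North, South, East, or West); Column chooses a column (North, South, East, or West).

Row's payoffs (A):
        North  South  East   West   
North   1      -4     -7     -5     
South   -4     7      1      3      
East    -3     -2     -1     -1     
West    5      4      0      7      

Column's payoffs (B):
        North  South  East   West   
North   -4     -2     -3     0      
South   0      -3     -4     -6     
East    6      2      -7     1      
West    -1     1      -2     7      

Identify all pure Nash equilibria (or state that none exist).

(West, West)

A profile is a Nash equilibrium when each player is best-responding to the other.
Row's best responses — vs North: West (payoff 5); vs South: South (payoff 7); vs East: South (payoff 1); vs West: West (payoff 7).
Column's best responses — vs North: West (payoff 0); vs South: North (payoff 0); vs East: North (payoff 6); vs West: West (payoff 7).
The only mutual best response is (West, West); neither player gains by switching there.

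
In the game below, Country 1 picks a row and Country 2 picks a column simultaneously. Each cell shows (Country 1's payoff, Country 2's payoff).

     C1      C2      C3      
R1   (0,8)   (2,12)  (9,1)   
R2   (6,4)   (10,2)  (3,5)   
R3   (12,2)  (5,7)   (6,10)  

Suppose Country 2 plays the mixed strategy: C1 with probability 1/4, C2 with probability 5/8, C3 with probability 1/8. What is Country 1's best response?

R2

Country 1's best reply maximizes expected payoff against the mix.
R1: (1/4)·0 + (5/8)·2 + (1/8)·9 = 19/8
R2: (1/4)·6 + (5/8)·10 + (1/8)·3 = 65/8
R3: (1/4)·12 + (5/8)·5 + (1/8)·6 = 55/8
Highest expected payoff is 65/8, from R2.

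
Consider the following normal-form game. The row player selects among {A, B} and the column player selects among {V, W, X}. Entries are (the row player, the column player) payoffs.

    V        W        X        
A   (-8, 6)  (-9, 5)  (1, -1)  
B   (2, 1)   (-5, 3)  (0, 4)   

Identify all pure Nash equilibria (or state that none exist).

No pure-strategy Nash equilibrium

Check mutual best responses: a cell is a NE iff neither player can gain by unilaterally deviating.
The row player's best responses — vs V: B (payoff 2); vs W: B (payoff -5); vs X: A (payoff 1).
The column player's best responses — vs A: V (payoff 6); vs B: X (payoff 4).
No cell has both players best-responding. For instance, the row player's best reply to X is A, but against A the column player prefers V over X.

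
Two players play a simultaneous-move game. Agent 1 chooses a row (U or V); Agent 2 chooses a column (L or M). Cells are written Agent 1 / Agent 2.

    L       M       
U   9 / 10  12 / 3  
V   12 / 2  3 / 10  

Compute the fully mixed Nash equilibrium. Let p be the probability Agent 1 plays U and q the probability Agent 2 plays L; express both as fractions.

p = 8/15, q = 3/4

Each player's mixing probability is pinned down by making the *other* player indifferent.
Agent 2 indifferent between L and M: p·10 + (1−p)·2 = p·3 + (1−p)·10 ⟹ 2 + 8p = 10 + (-7)p ⟹ p = 8/15.
Agent 1 indifferent between U and V: q·9 + (1−q)·12 = q·12 + (1−q)·3 ⟹ 12 + (-3)q = 3 + 9q ⟹ q = 3/4.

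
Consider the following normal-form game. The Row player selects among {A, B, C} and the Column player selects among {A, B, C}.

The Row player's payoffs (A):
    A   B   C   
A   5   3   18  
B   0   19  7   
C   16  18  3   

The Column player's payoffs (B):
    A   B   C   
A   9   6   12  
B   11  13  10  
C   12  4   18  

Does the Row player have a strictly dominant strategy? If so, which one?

Check whether one of the Row player's strategies beats all alternatives regardless of what the opponent does.
A is not dominant: against A, C gives 16 > 5.
B is not dominant: against A, A gives 5 > 0.
C is not dominant: against B, B gives 19 > 18.
No single strategy is best against every opponent action.

No strictly dominant strategy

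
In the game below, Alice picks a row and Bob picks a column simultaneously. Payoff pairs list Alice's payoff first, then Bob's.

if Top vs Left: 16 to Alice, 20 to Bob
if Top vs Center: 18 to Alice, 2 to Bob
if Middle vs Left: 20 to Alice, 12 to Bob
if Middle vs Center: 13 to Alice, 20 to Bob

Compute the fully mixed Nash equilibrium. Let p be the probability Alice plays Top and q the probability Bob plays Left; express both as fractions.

p = 4/13, q = 5/9

In a mixed NE each player is indifferent between their pure strategies, so the opponent's mix sets the indifference.
Bob indifferent between Left and Center: p·20 + (1−p)·12 = p·2 + (1−p)·20 ⟹ 12 + 8p = 20 + (-18)p ⟹ p = 4/13.
Alice indifferent between Top and Middle: q·16 + (1−q)·18 = q·20 + (1−q)·13 ⟹ 18 + (-2)q = 13 + 7q ⟹ q = 5/9.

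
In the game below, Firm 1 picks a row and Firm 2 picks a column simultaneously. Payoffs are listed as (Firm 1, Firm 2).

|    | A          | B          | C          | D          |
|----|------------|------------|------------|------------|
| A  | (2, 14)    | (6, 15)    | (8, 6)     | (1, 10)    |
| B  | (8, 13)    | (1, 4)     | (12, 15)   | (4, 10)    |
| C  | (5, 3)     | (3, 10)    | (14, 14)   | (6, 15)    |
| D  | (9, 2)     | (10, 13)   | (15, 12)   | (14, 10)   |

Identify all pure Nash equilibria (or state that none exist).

Find each player's best response to every opponent strategy; NE are the intersections.
Firm 1's best responses — vs A: D (payoff 9); vs B: D (payoff 10); vs C: D (payoff 15); vs D: D (payoff 14).
Firm 2's best responses — vs A: B (payoff 15); vs B: C (payoff 15); vs C: D (payoff 15); vs D: B (payoff 13).
The only mutual best response is (D, B); neither player gains by switching there.

(D, B)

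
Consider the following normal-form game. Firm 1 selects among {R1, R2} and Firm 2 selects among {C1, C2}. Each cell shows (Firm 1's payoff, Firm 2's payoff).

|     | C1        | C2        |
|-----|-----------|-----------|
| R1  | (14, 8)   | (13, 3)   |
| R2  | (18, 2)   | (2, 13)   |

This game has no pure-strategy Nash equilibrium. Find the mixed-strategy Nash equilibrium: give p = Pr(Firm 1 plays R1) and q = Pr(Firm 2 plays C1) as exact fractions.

p = 11/16, q = 11/15

Each player's mixing probability is pinned down by making the *other* player indifferent.
Firm 2 indifferent between C1 and C2: p·8 + (1−p)·2 = p·3 + (1−p)·13 ⟹ 2 + 6p = 13 + (-10)p ⟹ p = 11/16.
Firm 1 indifferent between R1 and R2: q·14 + (1−q)·13 = q·18 + (1−q)·2 ⟹ 13 + 1q = 2 + 16q ⟹ q = 11/15.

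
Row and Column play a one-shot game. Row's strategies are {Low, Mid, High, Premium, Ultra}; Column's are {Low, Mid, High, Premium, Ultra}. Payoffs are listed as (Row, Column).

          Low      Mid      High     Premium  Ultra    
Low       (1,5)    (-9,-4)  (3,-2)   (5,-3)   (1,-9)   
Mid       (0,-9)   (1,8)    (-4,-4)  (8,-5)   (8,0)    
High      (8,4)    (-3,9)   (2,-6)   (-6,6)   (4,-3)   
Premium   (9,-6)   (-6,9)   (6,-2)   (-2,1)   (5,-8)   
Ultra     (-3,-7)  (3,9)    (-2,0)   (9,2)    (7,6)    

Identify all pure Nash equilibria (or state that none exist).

A profile is a Nash equilibrium when each player is best-responding to the other.
Row's best responses — vs Low: Premium (payoff 9); vs Mid: Ultra (payoff 3); vs High: Premium (payoff 6); vs Premium: Ultra (payoff 9); vs Ultra: Mid (payoff 8).
Column's best responses — vs Low: Low (payoff 5); vs Mid: Mid (payoff 8); vs High: Mid (payoff 9); vs Premium: Mid (payoff 9); vs Ultra: Mid (payoff 9).
The only mutual best response is (Ultra, Mid); neither player gains by switching there.

(Ultra, Mid)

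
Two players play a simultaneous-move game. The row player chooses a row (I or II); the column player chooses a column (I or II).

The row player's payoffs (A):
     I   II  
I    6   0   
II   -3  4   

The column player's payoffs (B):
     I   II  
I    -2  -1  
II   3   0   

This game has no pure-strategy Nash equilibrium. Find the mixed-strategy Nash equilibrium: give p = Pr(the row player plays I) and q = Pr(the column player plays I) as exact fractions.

In a mixed NE each player is indifferent between their pure strategies, so the opponent's mix sets the indifference.
The column player indifferent between I and II: p·(-2) + (1−p)·3 = p·(-1) + (1−p)·0 ⟹ 3 + (-5)p = 0 + (-1)p ⟹ p = 3/4.
The row player indifferent between I and II: q·6 + (1−q)·0 = q·(-3) + (1−q)·4 ⟹ 0 + 6q = 4 + (-7)q ⟹ q = 4/13.

p = 3/4, q = 4/13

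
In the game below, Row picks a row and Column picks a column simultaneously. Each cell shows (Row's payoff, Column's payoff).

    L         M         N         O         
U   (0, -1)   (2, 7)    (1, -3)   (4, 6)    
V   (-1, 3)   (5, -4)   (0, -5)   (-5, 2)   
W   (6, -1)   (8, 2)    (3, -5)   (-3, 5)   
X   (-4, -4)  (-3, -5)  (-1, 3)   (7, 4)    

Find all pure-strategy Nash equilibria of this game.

(X, O)

Check mutual best responses: a cell is a NE iff neither player can gain by unilaterally deviating.
Row's best responses — vs L: W (payoff 6); vs M: W (payoff 8); vs N: W (payoff 3); vs O: X (payoff 7).
Column's best responses — vs U: M (payoff 7); vs V: L (payoff 3); vs W: O (payoff 5); vs X: O (payoff 4).
The only mutual best response is (X, O); neither player gains by switching there.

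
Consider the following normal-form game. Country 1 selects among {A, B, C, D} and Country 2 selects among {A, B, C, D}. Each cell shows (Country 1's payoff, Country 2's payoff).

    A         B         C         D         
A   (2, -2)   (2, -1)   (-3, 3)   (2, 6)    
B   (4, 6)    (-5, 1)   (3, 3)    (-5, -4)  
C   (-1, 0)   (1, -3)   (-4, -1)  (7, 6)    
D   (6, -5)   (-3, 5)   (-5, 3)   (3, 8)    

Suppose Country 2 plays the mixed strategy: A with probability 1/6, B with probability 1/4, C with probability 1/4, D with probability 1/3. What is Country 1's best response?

C

Compute Country 1's expected payoff from each pure strategy against the given mix.
A: (1/6)·2 + (1/4)·2 + (1/4)·(-3) + (1/3)·2 = 3/4
B: (1/6)·4 + (1/4)·(-5) + (1/4)·3 + (1/3)·(-5) = -3/2
C: (1/6)·(-1) + (1/4)·1 + (1/4)·(-4) + (1/3)·7 = 17/12
D: (1/6)·6 + (1/4)·(-3) + (1/4)·(-5) + (1/3)·3 = 0
Highest expected payoff is 17/12, from C.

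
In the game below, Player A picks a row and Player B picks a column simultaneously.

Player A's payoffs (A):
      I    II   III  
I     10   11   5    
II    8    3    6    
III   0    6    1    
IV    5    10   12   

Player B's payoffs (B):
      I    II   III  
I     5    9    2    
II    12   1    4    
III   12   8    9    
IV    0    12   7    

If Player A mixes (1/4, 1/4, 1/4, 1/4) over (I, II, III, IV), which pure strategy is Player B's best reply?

Compute Player B's expected payoff from each pure strategy against the given mix.
I: (1/4)·5 + (1/4)·12 + (1/4)·12 + (1/4)·0 = 29/4
II: (1/4)·9 + (1/4)·1 + (1/4)·8 + (1/4)·12 = 15/2
III: (1/4)·2 + (1/4)·4 + (1/4)·9 + (1/4)·7 = 11/2
Highest expected payoff is 15/2, from II.

II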